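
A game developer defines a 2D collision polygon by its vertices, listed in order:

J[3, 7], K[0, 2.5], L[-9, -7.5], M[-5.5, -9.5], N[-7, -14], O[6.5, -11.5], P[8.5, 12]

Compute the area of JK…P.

227.75

Cross-terms: 7.5, 22.5, 44.25, 10.5, 171.5, 175.75, 23.5  ⇒  Σ = 455.5
Area = |Σ|/2 = 227.75.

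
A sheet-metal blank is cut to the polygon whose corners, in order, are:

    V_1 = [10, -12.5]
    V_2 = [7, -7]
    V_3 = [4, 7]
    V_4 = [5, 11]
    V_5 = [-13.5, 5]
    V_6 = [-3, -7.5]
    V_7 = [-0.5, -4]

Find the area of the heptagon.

Apply the shoelace (surveyor's) formula: 2A = Σ (x_i·y_{i+1} − x_{i+1}·y_i), indices taken mod 7.
Cross-terms: 17.5, 77, 9, 173.5, 116.25, 8.25, 46.25  ⇒  Σ = 447.75
Area = |Σ|/2 = 223.875.

223.875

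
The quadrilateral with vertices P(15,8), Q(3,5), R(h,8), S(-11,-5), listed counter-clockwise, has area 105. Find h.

The doubled signed area Σ (x_i y_{i+1} − x_{i+1} y_i) is linear in h.
With h=0 it equals 150; the coefficient of h is -10 (from the two edges through R).
So -10·h + 150 = 2·105 = 210 ⇒ h = -6.

-6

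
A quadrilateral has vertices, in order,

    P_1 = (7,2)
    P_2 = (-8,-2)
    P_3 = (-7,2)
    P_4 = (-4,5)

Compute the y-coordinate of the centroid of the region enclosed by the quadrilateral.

Apply the shoelace (surveyor's) formula. First the cross-terms c_i = x_i·y_{i+1} − x_{i+1}·y_i:
  2, -30, -27, -43  ⇒  2A = -98, A = -49.
Then Σ (y_i + y_{i+1})·c_i = -490, so ȳ = -490 / (6·(-49)) = 5/3.

5/3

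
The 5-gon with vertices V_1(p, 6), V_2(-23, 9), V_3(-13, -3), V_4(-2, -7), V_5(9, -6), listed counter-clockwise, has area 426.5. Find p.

21

Write out the shoelace sum; only the two edges meeting at V_1 involve p:
2·Area = [(9·6 − p·(-6)) + (p·9 − (-23)·6)] + 346
       = 15·p + 538 = 853
⇒ p = 21.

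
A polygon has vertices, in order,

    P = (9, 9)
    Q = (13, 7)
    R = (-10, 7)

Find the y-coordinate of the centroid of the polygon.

Apply the surveyor's formula. First the cross-terms c_i = x_i·y_{i+1} − x_{i+1}·y_i:
  -54, 161, -153  ⇒  2A = -46, A = -23.
Then Σ (y_i + y_{i+1})·c_i = -1058, so ȳ = -1058 / (6·(-23)) = 23/3.

23/3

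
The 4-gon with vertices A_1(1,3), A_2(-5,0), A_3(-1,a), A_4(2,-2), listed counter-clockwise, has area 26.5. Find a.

-4

The doubled signed area Σ (x_i y_{i+1} − x_{i+1} y_i) is linear in a.
With a=0 it equals 25; the coefficient of a is -7 (from the two edges through A_3).
So -7·a + 25 = 2·26.5 = 53 ⇒ a = -4.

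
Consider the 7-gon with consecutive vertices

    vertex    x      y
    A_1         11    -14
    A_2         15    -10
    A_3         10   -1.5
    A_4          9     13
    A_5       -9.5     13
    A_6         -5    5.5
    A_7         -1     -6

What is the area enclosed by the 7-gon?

Σ = (100) + (77.5) + (143.5) + (240.5) + (12.75) + (35.5) + (80) = 689.75
Area = |Σ|/2 = 344.875.

344.875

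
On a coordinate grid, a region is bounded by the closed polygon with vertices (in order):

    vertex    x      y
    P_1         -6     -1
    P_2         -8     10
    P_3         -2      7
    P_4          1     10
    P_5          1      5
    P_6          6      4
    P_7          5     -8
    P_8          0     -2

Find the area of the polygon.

Apply the shoelace formula: 2A = Σ (x_i·y_{i+1} − x_{i+1}·y_i), indices taken mod 8.
Σ = (-68) + (-36) + (-27) + (-5) + (-26) + (-68) + (-10) + (-12) = -252
Area = |Σ|/2 = 126.

126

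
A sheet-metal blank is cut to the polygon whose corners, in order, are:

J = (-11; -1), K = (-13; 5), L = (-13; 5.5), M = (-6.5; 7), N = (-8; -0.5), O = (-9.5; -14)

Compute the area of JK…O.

53.875

Apply Gauss's area formula: 2A = Σ (x_i·y_{i+1} − x_{i+1}·y_i), indices taken mod 6.
Σ = (-68) + (-6.5) + (-55.25) + (59.25) + (107.25) + (-144.5) = -107.75
Area = |Σ|/2 = 53.875.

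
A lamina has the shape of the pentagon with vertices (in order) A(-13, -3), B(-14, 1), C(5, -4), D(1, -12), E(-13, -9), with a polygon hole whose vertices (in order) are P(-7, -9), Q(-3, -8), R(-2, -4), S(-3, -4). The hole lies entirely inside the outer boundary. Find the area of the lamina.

141.5

Outer boundary:
Cross-terms: -55, 51, -56, -165, -78  ⇒  Σ = -303
Area = |Σ|/2 = 151.5.
Hole:
Σ = (29) + (-4) + (-4) + (-1) = 20
Area = |Σ|/2 = 10.
Net area = 151.5 − 10 = 141.5.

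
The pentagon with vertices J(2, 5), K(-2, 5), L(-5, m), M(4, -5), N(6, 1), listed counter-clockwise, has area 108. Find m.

-14

Write out the shoelace sum; only the two edges meeting at L involve m:
2·Area = [((-2)·m − (-5)·5) + ((-5)·(-5) − 4·m)] + 82
       = -6·m + 132 = 216
⇒ m = -14.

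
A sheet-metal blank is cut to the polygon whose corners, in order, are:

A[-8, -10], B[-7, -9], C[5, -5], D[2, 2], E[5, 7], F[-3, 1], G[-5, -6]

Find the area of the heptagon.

Apply the shoelace formula: 2A = Σ (x_i·y_{i+1} − x_{i+1}·y_i), indices taken mod 7.
A→B: (-8)(-9) − (-7)(-10) = 2
B→C: (-7)(-5) − (5)(-9) = 80
C→D: (5)(2) − (2)(-5) = 20
D→E: (2)(7) − (5)(2) = 4
E→F: (5)(1) − (-3)(7) = 26
F→G: (-3)(-6) − (-5)(1) = 23
G→A: (-5)(-10) − (-8)(-6) = 2
Σ = 157
Area = |Σ|/2 = 78.5.

78.5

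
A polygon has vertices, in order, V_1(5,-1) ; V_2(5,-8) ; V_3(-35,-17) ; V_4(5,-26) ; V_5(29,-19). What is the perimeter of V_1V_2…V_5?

|V_1V_2| = √((0)² + (-7)²) = √49 = 7
|V_2V_3| = √((-40)² + (-9)²) = √1681 = 41
|V_3V_4| = √((40)² + (-9)²) = √1681 = 41
|V_4V_5| = √((24)² + (7)²) = √625 = 25
|V_5V_1| = √((-24)² + (18)²) = √900 = 30
Perimeter = 7 + 41 + 41 + 25 + 30 = 144.

144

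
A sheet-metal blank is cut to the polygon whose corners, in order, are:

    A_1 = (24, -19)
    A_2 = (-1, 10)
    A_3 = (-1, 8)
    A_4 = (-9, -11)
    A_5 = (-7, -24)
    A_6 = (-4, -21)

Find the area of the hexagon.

Apply Gauss's area formula: 2A = Σ (x_i·y_{i+1} − x_{i+1}·y_i), indices taken mod 6.
Cross-terms: 221, 2, 83, 139, 51, 580  ⇒  Σ = 1076
Area = |Σ|/2 = 538.

538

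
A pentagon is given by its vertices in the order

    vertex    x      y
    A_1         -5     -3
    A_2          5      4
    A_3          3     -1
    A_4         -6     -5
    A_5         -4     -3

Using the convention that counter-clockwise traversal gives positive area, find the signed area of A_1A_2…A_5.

-24

Cross-terms: -5, -17, -21, -2, -3  ⇒  Σ = -48
Signed area = Σ/2 = -24 (negative ⇒ clockwise traversal).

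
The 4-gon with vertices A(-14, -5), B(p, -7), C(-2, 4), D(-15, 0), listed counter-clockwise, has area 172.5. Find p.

The doubled signed area Σ (x_i y_{i+1} − x_{i+1} y_i) is linear in p.
With p=0 it equals 219; the coefficient of p is 9 (from the two edges through B).
So 9·p + 219 = 2·172.5 = 345 ⇒ p = 14.

14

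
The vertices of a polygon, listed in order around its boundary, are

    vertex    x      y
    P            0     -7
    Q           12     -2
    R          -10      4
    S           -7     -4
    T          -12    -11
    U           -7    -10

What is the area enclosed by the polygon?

Apply Gauss's area formula: 2A = Σ (x_i·y_{i+1} − x_{i+1}·y_i), indices taken mod 6.
Σ = (84) + (28) + (68) + (29) + (43) + (49) = 301
Area = |Σ|/2 = 150.5.

150.5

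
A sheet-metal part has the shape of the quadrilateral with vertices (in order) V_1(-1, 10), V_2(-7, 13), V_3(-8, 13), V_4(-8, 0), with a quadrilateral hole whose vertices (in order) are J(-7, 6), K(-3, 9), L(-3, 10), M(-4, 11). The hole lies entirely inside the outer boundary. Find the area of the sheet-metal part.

41

Outer boundary:
Apply Gauss's area formula: 2A = Σ (x_i·y_{i+1} − x_{i+1}·y_i), indices taken mod 4.
Cross-terms: 57, 13, 104, -80  ⇒  Σ = 94
Area = |Σ|/2 = 47.
Hole:
J→K: (-7)(9) − (-3)(6) = -45
K→L: (-3)(10) − (-3)(9) = -3
L→M: (-3)(11) − (-4)(10) = 7
M→J: (-4)(6) − (-7)(11) = 53
Σ = 12
Area = |Σ|/2 = 6.
Net area = 47 − 6 = 41.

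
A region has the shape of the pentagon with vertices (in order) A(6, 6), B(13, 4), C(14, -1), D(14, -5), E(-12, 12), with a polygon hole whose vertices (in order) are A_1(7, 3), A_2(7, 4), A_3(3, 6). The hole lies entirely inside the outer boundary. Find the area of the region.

Outer boundary:
Apply the shoelace formula: 2A = Σ (x_i·y_{i+1} − x_{i+1}·y_i), indices taken mod 5.
Cross-terms: -54, -69, -56, 108, -144  ⇒  Σ = -215
Area = |Σ|/2 = 107.5.
Hole:
Apply Gauss's area formula: 2A = Σ (x_i·y_{i+1} − x_{i+1}·y_i), indices taken mod 3.
Cross-terms: 7, 30, -33  ⇒  Σ = 4
Area = |Σ|/2 = 2.
Net area = 107.5 − 2 = 105.5.

105.5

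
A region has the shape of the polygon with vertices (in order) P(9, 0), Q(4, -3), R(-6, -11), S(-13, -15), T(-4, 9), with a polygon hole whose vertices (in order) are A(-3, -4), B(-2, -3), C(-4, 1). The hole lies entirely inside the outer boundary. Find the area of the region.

197

Outer boundary:
Σ = (-27) + (-62) + (-53) + (-177) + (-81) = -400
Area = |Σ|/2 = 200.
Hole:
Apply the surveyor's formula: 2A = Σ (x_i·y_{i+1} − x_{i+1}·y_i), indices taken mod 3.
A→B: (-3)(-3) − (-2)(-4) = 1
B→C: (-2)(1) − (-4)(-3) = -14
C→A: (-4)(-4) − (-3)(1) = 19
Σ = 6
Area = |Σ|/2 = 3.
Net area = 200 − 3 = 197.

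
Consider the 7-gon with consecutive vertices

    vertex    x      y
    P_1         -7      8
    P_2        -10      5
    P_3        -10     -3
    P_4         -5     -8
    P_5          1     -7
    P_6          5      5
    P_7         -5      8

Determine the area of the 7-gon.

177

Apply the surveyor's formula: 2A = Σ (x_i·y_{i+1} − x_{i+1}·y_i), indices taken mod 7.
Σ = (45) + (80) + (65) + (43) + (40) + (65) + (16) = 354
Area = |Σ|/2 = 177.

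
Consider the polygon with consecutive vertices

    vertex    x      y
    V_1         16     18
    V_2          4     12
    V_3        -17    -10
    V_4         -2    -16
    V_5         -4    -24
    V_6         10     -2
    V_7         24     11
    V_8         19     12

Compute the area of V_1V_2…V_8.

Apply Gauss's area formula: 2A = Σ (x_i·y_{i+1} − x_{i+1}·y_i), indices taken mod 8.
V_1→V_2: (16)(12) − (4)(18) = 120
V_2→V_3: (4)(-10) − (-17)(12) = 164
V_3→V_4: (-17)(-16) − (-2)(-10) = 252
V_4→V_5: (-2)(-24) − (-4)(-16) = -16
V_5→V_6: (-4)(-2) − (10)(-24) = 248
V_6→V_7: (10)(11) − (24)(-2) = 158
V_7→V_8: (24)(12) − (19)(11) = 79
V_8→V_1: (19)(18) − (16)(12) = 150
Σ = 1155
Area = |Σ|/2 = 577.5.

577.5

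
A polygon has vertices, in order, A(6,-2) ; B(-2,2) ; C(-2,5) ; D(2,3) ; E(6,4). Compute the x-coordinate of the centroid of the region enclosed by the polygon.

38/15

Apply the surveyor's formula. First the cross-terms c_i = x_i·y_{i+1} − x_{i+1}·y_i:
  8, -6, -16, -10, -36  ⇒  2A = -60, A = -30.
Then Σ (x_i + x_{i+1})·c_i = -456, so x̄ = -456 / (6·(-30)) = 38/15.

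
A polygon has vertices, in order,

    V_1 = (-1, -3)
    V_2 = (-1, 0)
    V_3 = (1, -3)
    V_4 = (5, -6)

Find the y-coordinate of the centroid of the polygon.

-3

Apply the shoelace formula. First the cross-terms c_i = x_i·y_{i+1} − x_{i+1}·y_i:
  -3, 3, 9, -21  ⇒  2A = -12, A = -6.
Then Σ (y_i + y_{i+1})·c_i = 108, so ȳ = 108 / (6·(-6)) = -3.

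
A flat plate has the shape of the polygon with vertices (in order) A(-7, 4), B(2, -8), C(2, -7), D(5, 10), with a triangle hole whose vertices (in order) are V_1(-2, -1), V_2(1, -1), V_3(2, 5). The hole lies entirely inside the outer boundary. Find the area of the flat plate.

Outer boundary:
Apply the shoelace (surveyor's) formula: 2A = Σ (x_i·y_{i+1} − x_{i+1}·y_i), indices taken mod 4.
Σ = (48) + (2) + (55) + (90) = 195
Area = |Σ|/2 = 97.5.
Hole:
Apply the surveyor's formula: 2A = Σ (x_i·y_{i+1} − x_{i+1}·y_i), indices taken mod 3.
Σ = (3) + (7) + (8) = 18
Area = |Σ|/2 = 9.
Net area = 97.5 − 9 = 88.5.

88.5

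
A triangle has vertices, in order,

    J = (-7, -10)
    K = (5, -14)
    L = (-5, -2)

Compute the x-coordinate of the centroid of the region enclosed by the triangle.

Apply Gauss's area formula. First the cross-terms c_i = x_i·y_{i+1} − x_{i+1}·y_i:
  148, -80, 36  ⇒  2A = 104, A = 52.
Then Σ (x_i + x_{i+1})·c_i = -728, so x̄ = -728 / (6·52) = -7/3.

-7/3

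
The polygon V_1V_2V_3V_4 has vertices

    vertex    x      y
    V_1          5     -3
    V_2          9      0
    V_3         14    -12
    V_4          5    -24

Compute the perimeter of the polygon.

54

|V_1V_2| = √((4)² + (3)²) = √25 = 5
|V_2V_3| = √((5)² + (-12)²) = √169 = 13
|V_3V_4| = √((-9)² + (-12)²) = √225 = 15
|V_4V_1| = √((0)² + (21)²) = √441 = 21
Perimeter = 5 + 13 + 15 + 21 = 54.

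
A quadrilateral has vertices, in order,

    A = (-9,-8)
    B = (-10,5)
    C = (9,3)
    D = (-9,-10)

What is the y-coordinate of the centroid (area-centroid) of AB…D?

-180/281

Apply the surveyor's formula. First the cross-terms c_i = x_i·y_{i+1} − x_{i+1}·y_i:
  -125, -75, -63, -18  ⇒  2A = -281, A = -140.5.
Then Σ (y_i + y_{i+1})·c_i = 540, so ȳ = 540 / (6·(-140.5)) = -180/281.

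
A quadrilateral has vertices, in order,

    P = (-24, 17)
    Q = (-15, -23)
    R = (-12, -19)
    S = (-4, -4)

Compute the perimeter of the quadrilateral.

92

|PQ| = √((9)² + (-40)²) = √1681 = 41
|QR| = √((3)² + (4)²) = √25 = 5
|RS| = √((8)² + (15)²) = √289 = 17
|SP| = √((-20)² + (21)²) = √841 = 29
Perimeter = 41 + 5 + 17 + 29 = 92.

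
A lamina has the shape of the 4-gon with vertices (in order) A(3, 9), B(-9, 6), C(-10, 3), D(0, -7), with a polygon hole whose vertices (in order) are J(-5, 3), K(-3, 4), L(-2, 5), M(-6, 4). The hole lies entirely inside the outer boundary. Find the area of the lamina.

Outer boundary:
A→B: (3)(6) − (-9)(9) = 99
B→C: (-9)(3) − (-10)(6) = 33
C→D: (-10)(-7) − (0)(3) = 70
D→A: (0)(9) − (3)(-7) = 21
Σ = 223
Area = |Σ|/2 = 111.5.
Hole:
Apply the shoelace (surveyor's) formula: 2A = Σ (x_i·y_{i+1} − x_{i+1}·y_i), indices taken mod 4.
J→K: (-5)(4) − (-3)(3) = -11
K→L: (-3)(5) − (-2)(4) = -7
L→M: (-2)(4) − (-6)(5) = 22
M→J: (-6)(3) − (-5)(4) = 2
Σ = 6
Area = |Σ|/2 = 3.
Net area = 111.5 − 3 = 108.5.

108.5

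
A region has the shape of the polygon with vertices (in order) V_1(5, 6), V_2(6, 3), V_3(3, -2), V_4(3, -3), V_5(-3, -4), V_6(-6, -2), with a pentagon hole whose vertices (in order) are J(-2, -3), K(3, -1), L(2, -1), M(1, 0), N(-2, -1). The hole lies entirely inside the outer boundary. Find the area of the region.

Outer boundary:
Apply Gauss's area formula: 2A = Σ (x_i·y_{i+1} − x_{i+1}·y_i), indices taken mod 6.
Σ = (-21) + (-21) + (-3) + (-21) + (-18) + (-26) = -110
Area = |Σ|/2 = 55.
Hole:
Cross-terms: 11, -1, 1, -1, 4  ⇒  Σ = 14
Area = |Σ|/2 = 7.
Net area = 55 − 7 = 48.

48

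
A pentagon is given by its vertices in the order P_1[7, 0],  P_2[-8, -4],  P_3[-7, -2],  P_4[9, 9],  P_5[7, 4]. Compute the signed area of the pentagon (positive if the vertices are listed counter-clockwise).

Apply the surveyor's formula: 2A = Σ (x_i·y_{i+1} − x_{i+1}·y_i), indices taken mod 5.
Σ = (-28) + (-12) + (-45) + (-27) + (-28) = -140
Signed area = Σ/2 = -70 (negative ⇒ clockwise traversal).

-70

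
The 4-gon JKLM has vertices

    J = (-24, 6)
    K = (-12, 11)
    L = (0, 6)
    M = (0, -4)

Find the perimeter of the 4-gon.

62

|JK| = √((12)² + (5)²) = √169 = 13
|KL| = √((12)² + (-5)²) = √169 = 13
|LM| = √((0)² + (-10)²) = √100 = 10
|MJ| = √((-24)² + (10)²) = √676 = 26
Perimeter = 13 + 13 + 10 + 26 = 62.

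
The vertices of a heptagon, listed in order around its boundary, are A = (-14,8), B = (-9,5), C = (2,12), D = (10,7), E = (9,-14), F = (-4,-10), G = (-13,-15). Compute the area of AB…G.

477.5

Cross-terms: 2, -118, -106, -203, -146, -70, -314  ⇒  Σ = -955
Area = |Σ|/2 = 477.5.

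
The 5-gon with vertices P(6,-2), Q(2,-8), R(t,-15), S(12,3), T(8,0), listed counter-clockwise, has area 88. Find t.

The doubled signed area Σ (x_i y_{i+1} − x_{i+1} y_i) is linear in t.
With t=0 it equals 66; the coefficient of t is 11 (from the two edges through R).
So 11·t + 66 = 2·88 = 176 ⇒ t = 10.

10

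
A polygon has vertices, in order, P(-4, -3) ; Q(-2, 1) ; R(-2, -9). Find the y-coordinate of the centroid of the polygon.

-11/3

Apply the shoelace formula. First the cross-terms c_i = x_i·y_{i+1} − x_{i+1}·y_i:
  -10, 20, -30  ⇒  2A = -20, A = -10.
Then Σ (y_i + y_{i+1})·c_i = 220, so ȳ = 220 / (6·(-10)) = -11/3.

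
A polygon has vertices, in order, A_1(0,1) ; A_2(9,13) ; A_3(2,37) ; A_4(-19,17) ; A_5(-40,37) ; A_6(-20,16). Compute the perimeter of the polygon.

|A_1A_2| = √((9)² + (12)²) = √225 = 15
|A_2A_3| = √((-7)² + (24)²) = √625 = 25
|A_3A_4| = √((-21)² + (-20)²) = √841 = 29
|A_4A_5| = √((-21)² + (20)²) = √841 = 29
|A_5A_6| = √((20)² + (-21)²) = √841 = 29
|A_6A_1| = √((20)² + (-15)²) = √625 = 25
Perimeter = 15 + 25 + 29 + 29 + 29 + 25 = 152.

152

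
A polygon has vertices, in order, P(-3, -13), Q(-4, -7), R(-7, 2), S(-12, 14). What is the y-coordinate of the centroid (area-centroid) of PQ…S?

-0.75

Apply the shoelace (surveyor's) formula. First the cross-terms c_i = x_i·y_{i+1} − x_{i+1}·y_i:
  -31, -57, -74, 198  ⇒  2A = 36, A = 18.
Then Σ (y_i + y_{i+1})·c_i = -81, so ȳ = -81 / (6·18) = -0.75.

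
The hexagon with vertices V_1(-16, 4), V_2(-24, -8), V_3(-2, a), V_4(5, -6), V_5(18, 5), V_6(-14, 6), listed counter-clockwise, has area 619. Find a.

-23

Write out the shoelace sum; only the two edges meeting at V_3 involve a:
2·Area = [((-24)·a − (-2)·(-8)) + ((-2)·(-6) − 5·a)] + 575
       = -29·a + 571 = 1238
⇒ a = -23.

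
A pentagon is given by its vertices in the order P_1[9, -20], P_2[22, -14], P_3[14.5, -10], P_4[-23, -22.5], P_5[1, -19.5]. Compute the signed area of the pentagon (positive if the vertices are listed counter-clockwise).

Σ = (314) + (-17) + (-556.25) + (471) + (155.5) = 367.25
Signed area = Σ/2 = 183.625 (positive ⇒ counter-clockwise traversal).

183.625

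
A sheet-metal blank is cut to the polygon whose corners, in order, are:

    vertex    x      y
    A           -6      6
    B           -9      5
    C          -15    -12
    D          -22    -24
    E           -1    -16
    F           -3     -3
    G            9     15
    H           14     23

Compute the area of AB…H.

Cross-terms: 24, 183, 96, 328, -45, -18, -3, 222  ⇒  Σ = 787
Area = |Σ|/2 = 393.5.

393.5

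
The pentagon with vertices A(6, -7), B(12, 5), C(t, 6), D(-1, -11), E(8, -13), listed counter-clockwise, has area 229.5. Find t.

-9

The doubled signed area Σ (x_i y_{i+1} − x_{i+1} y_i) is linear in t.
With t=0 it equals 315; the coefficient of t is -16 (from the two edges through C).
So -16·t + 315 = 2·229.5 = 459 ⇒ t = -9.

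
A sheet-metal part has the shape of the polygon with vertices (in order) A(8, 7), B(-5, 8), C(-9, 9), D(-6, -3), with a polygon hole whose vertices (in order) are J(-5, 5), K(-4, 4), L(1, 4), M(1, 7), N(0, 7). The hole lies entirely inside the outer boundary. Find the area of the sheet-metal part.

82

Outer boundary:
Apply Gauss's area formula: 2A = Σ (x_i·y_{i+1} − x_{i+1}·y_i), indices taken mod 4.
A→B: (8)(8) − (-5)(7) = 99
B→C: (-5)(9) − (-9)(8) = 27
C→D: (-9)(-3) − (-6)(9) = 81
D→A: (-6)(7) − (8)(-3) = -18
Σ = 189
Area = |Σ|/2 = 94.5.
Hole:
Apply Gauss's area formula: 2A = Σ (x_i·y_{i+1} − x_{i+1}·y_i), indices taken mod 5.
Σ = (0) + (-20) + (3) + (7) + (35) = 25
Area = |Σ|/2 = 12.5.
Net area = 94.5 − 12.5 = 82.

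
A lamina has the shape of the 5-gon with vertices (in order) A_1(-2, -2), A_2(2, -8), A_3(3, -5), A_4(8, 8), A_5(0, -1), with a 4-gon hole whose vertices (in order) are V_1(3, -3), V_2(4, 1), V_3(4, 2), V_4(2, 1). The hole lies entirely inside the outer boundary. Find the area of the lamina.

39

Outer boundary:
A_1→A_2: (-2)(-8) − (2)(-2) = 20
A_2→A_3: (2)(-5) − (3)(-8) = 14
A_3→A_4: (3)(8) − (8)(-5) = 64
A_4→A_5: (8)(-1) − (0)(8) = -8
A_5→A_1: (0)(-2) − (-2)(-1) = -2
Σ = 88
Area = |Σ|/2 = 44.
Hole:
Apply the surveyor's formula: 2A = Σ (x_i·y_{i+1} − x_{i+1}·y_i), indices taken mod 4.
Σ = (15) + (4) + (0) + (-9) = 10
Area = |Σ|/2 = 5.
Net area = 44 − 5 = 39.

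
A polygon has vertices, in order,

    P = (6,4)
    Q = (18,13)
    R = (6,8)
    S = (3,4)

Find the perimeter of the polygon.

36

|PQ| = √((12)² + (9)²) = √225 = 15
|QR| = √((-12)² + (-5)²) = √169 = 13
|RS| = √((-3)² + (-4)²) = √25 = 5
|SP| = √((3)² + (0)²) = √9 = 3
Perimeter = 15 + 13 + 5 + 3 = 36.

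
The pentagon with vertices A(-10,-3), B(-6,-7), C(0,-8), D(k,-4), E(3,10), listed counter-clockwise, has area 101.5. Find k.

0

Write out the shoelace sum; only the two edges meeting at D involve k:
2·Area = [(0·(-4) − k·(-8)) + (k·10 − 3·(-4))] + 191
       = 18·k + 203 = 203
⇒ k = 0.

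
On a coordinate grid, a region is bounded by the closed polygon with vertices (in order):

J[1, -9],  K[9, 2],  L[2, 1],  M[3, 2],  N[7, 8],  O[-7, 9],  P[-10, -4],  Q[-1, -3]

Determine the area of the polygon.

187

Apply the shoelace (surveyor's) formula: 2A = Σ (x_i·y_{i+1} − x_{i+1}·y_i), indices taken mod 8.
Σ = (83) + (5) + (1) + (10) + (119) + (118) + (26) + (12) = 374
Area = |Σ|/2 = 187.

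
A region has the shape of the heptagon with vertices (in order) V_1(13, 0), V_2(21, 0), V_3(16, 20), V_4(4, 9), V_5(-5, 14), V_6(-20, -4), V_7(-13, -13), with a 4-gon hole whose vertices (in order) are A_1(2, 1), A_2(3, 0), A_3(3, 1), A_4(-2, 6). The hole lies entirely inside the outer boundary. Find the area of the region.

Outer boundary:
Apply Gauss's area formula: 2A = Σ (x_i·y_{i+1} − x_{i+1}·y_i), indices taken mod 7.
Cross-terms: 0, 420, 64, 101, 300, 208, 169  ⇒  Σ = 1262
Area = |Σ|/2 = 631.
Hole:
Apply the shoelace (surveyor's) formula: 2A = Σ (x_i·y_{i+1} − x_{i+1}·y_i), indices taken mod 4.
Σ = (-3) + (3) + (20) + (-14) = 6
Area = |Σ|/2 = 3.
Net area = 631 − 3 = 628.

628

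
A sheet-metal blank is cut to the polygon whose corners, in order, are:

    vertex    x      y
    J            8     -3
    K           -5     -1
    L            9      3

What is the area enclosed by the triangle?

Cross-terms: -23, -6, -51  ⇒  Σ = -80
Area = |Σ|/2 = 40.

40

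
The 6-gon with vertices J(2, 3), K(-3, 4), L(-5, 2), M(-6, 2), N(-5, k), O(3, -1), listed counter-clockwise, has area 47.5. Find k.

Write out the shoelace sum; only the two edges meeting at N involve k:
2·Area = [((-6)·k − (-5)·2) + ((-5)·(-1) − 3·k)] + 44
       = -9·k + 59 = 95
⇒ k = -4.

-4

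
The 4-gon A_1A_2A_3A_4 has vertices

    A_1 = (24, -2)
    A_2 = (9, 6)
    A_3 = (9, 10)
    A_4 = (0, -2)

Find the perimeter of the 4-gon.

|A_1A_2| = √((-15)² + (8)²) = √289 = 17
|A_2A_3| = √((0)² + (4)²) = √16 = 4
|A_3A_4| = √((-9)² + (-12)²) = √225 = 15
|A_4A_1| = √((24)² + (0)²) = √576 = 24
Perimeter = 17 + 4 + 15 + 24 = 60.

60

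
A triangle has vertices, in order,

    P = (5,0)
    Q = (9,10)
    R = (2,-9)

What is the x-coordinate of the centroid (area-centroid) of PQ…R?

16/3

Apply the shoelace (surveyor's) formula. First the cross-terms c_i = x_i·y_{i+1} − x_{i+1}·y_i:
  50, -101, 45  ⇒  2A = -6, A = -3.
Then Σ (x_i + x_{i+1})·c_i = -96, so x̄ = -96 / (6·(-3)) = 16/3.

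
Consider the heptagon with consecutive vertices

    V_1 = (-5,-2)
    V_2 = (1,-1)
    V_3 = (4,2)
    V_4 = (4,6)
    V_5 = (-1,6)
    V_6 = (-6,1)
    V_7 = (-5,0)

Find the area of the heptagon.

Apply the shoelace formula: 2A = Σ (x_i·y_{i+1} − x_{i+1}·y_i), indices taken mod 7.
Σ = (7) + (6) + (16) + (30) + (35) + (5) + (10) = 109
Area = |Σ|/2 = 54.5.

54.5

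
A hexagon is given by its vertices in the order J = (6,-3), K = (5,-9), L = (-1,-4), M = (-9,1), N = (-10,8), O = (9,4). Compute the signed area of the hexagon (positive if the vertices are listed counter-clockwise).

-165

Apply the shoelace formula: 2A = Σ (x_i·y_{i+1} − x_{i+1}·y_i), indices taken mod 6.
Cross-terms: -39, -29, -37, -62, -112, -51  ⇒  Σ = -330
Signed area = Σ/2 = -165 (negative ⇒ clockwise traversal).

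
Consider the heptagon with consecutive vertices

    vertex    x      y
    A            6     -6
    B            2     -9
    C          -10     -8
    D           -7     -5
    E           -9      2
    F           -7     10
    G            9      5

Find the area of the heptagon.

Apply Gauss's area formula: 2A = Σ (x_i·y_{i+1} − x_{i+1}·y_i), indices taken mod 7.
Σ = (-42) + (-106) + (-6) + (-59) + (-76) + (-125) + (-84) = -498
Area = |Σ|/2 = 249.

249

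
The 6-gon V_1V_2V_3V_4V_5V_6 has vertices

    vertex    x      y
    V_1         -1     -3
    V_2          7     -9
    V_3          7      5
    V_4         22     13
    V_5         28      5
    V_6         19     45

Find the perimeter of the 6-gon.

144

|V_1V_2| = √((8)² + (-6)²) = √100 = 10
|V_2V_3| = √((0)² + (14)²) = √196 = 14
|V_3V_4| = √((15)² + (8)²) = √289 = 17
|V_4V_5| = √((6)² + (-8)²) = √100 = 10
|V_5V_6| = √((-9)² + (40)²) = √1681 = 41
|V_6V_1| = √((-20)² + (-48)²) = √2704 = 52
Perimeter = 10 + 14 + 17 + 10 + 41 + 52 = 144.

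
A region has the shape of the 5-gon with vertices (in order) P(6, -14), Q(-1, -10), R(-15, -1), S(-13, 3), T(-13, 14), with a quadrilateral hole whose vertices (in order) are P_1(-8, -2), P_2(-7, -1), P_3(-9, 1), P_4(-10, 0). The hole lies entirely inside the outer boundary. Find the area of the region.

159

Outer boundary:
Apply the shoelace formula: 2A = Σ (x_i·y_{i+1} − x_{i+1}·y_i), indices taken mod 5.
Σ = (-74) + (-149) + (-58) + (-143) + (98) = -326
Area = |Σ|/2 = 163.
Hole:
Σ = (-6) + (-16) + (10) + (20) = 8
Area = |Σ|/2 = 4.
Net area = 163 − 4 = 159.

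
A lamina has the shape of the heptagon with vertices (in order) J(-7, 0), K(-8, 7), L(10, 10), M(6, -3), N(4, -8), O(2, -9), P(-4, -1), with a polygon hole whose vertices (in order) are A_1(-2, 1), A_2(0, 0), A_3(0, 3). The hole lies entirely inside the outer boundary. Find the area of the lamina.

Outer boundary:
Apply the surveyor's formula: 2A = Σ (x_i·y_{i+1} − x_{i+1}·y_i), indices taken mod 7.
J→K: (-7)(7) − (-8)(0) = -49
K→L: (-8)(10) − (10)(7) = -150
L→M: (10)(-3) − (6)(10) = -90
M→N: (6)(-8) − (4)(-3) = -36
N→O: (4)(-9) − (2)(-8) = -20
O→P: (2)(-1) − (-4)(-9) = -38
P→J: (-4)(0) − (-7)(-1) = -7
Σ = -390
Area = |Σ|/2 = 195.
Hole:
Apply the shoelace formula: 2A = Σ (x_i·y_{i+1} − x_{i+1}·y_i), indices taken mod 3.
Σ = (0) + (0) + (6) = 6
Area = |Σ|/2 = 3.
Net area = 195 − 3 = 192.

192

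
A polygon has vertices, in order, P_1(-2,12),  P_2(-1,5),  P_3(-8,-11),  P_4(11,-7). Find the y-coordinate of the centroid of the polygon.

Apply Gauss's area formula. First the cross-terms c_i = x_i·y_{i+1} − x_{i+1}·y_i:
  2, 51, 177, 118  ⇒  2A = 348, A = 174.
Then Σ (y_i + y_{i+1})·c_i = -2868, so ȳ = -2868 / (6·174) = -239/87.

-239/87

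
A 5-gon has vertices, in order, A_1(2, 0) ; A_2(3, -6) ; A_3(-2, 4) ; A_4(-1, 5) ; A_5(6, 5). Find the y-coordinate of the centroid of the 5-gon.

Apply Gauss's area formula. First the cross-terms c_i = x_i·y_{i+1} − x_{i+1}·y_i:
  -12, 0, -6, -35, -10  ⇒  2A = -63, A = -31.5.
Then Σ (y_i + y_{i+1})·c_i = -382, so ȳ = -382 / (6·(-31.5)) = 382/189.

382/189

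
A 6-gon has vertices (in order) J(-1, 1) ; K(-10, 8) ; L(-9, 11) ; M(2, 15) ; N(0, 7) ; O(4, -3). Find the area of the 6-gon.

J→K: (-1)(8) − (-10)(1) = 2
K→L: (-10)(11) − (-9)(8) = -38
L→M: (-9)(15) − (2)(11) = -157
M→N: (2)(7) − (0)(15) = 14
N→O: (0)(-3) − (4)(7) = -28
O→J: (4)(1) − (-1)(-3) = 1
Σ = -206
Area = |Σ|/2 = 103.

103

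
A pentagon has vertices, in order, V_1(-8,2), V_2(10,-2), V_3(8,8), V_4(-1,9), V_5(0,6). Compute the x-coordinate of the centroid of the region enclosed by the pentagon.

317/107

Apply Gauss's area formula. First the cross-terms c_i = x_i·y_{i+1} − x_{i+1}·y_i:
  -4, 96, 80, -6, 48  ⇒  2A = 214, A = 107.
Then Σ (x_i + x_{i+1})·c_i = 1902, so x̄ = 1902 / (6·107) = 317/107.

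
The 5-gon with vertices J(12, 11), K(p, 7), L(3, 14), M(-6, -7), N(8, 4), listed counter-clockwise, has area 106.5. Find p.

5

Write out the shoelace sum; only the two edges meeting at K involve p:
2·Area = [(12·7 − p·11) + (p·14 − 3·7)] + 135
       = 3·p + 198 = 213
⇒ p = 5.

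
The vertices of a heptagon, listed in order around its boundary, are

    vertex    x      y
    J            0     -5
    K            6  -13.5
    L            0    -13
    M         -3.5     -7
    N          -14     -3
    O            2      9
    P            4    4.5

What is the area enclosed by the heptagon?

174

Σ = (30) + (-78) + (-45.5) + (-87.5) + (-120) + (-27) + (-20) = -348
Area = |Σ|/2 = 174.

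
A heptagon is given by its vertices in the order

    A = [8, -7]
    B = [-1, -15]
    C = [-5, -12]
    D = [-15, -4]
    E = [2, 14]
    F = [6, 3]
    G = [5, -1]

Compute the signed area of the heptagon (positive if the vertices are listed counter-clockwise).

Σ = (-127) + (-63) + (-160) + (-202) + (-78) + (-21) + (-27) = -678
Signed area = Σ/2 = -339 (negative ⇒ clockwise traversal).

-339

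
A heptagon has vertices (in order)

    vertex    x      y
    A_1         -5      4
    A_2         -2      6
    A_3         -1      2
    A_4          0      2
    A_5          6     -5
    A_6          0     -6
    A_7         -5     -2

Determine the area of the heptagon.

65

A_1→A_2: (-5)(6) − (-2)(4) = -22
A_2→A_3: (-2)(2) − (-1)(6) = 2
A_3→A_4: (-1)(2) − (0)(2) = -2
A_4→A_5: (0)(-5) − (6)(2) = -12
A_5→A_6: (6)(-6) − (0)(-5) = -36
A_6→A_7: (0)(-2) − (-5)(-6) = -30
A_7→A_1: (-5)(4) − (-5)(-2) = -30
Σ = -130
Area = |Σ|/2 = 65.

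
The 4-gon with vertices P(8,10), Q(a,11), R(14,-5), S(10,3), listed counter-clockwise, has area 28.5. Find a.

3

Write out the shoelace sum; only the two edges meeting at Q involve a:
2·Area = [(8·11 − a·10) + (a·(-5) − 14·11)] + 168
       = -15·a + 102 = 57
⇒ a = 3.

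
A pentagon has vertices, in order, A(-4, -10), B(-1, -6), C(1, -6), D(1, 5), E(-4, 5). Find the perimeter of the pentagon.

38

|AB| = √((3)² + (4)²) = √25 = 5
|BC| = √((2)² + (0)²) = √4 = 2
|CD| = √((0)² + (11)²) = √121 = 11
|DE| = √((-5)² + (0)²) = √25 = 5
|EA| = √((0)² + (-15)²) = √225 = 15
Perimeter = 5 + 2 + 11 + 5 + 15 = 38.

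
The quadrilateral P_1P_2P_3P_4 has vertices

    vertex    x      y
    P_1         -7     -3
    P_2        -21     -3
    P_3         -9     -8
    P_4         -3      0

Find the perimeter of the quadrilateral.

|P_1P_2| = √((-14)² + (0)²) = √196 = 14
|P_2P_3| = √((12)² + (-5)²) = √169 = 13
|P_3P_4| = √((6)² + (8)²) = √100 = 10
|P_4P_1| = √((-4)² + (-3)²) = √25 = 5
Perimeter = 14 + 13 + 10 + 5 = 42.

42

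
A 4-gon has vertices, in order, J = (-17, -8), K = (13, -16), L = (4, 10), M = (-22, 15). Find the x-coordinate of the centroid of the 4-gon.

-955/183

Apply the surveyor's formula. First the cross-terms c_i = x_i·y_{i+1} − x_{i+1}·y_i:
  376, 194, 280, 431  ⇒  2A = 1281, A = 640.5.
Then Σ (x_i + x_{i+1})·c_i = -20055, so x̄ = -20055 / (6·640.5) = -955/183.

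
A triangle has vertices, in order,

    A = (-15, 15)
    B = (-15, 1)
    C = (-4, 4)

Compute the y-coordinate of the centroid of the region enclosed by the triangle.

20/3

Apply the shoelace (surveyor's) formula. First the cross-terms c_i = x_i·y_{i+1} − x_{i+1}·y_i:
  210, -56, 0  ⇒  2A = 154, A = 77.
Then Σ (y_i + y_{i+1})·c_i = 3080, so ȳ = 3080 / (6·77) = 20/3.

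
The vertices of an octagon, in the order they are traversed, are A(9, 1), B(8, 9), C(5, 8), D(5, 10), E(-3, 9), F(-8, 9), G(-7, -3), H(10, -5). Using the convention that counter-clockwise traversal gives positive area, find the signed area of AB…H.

214.5

Apply the shoelace formula: 2A = Σ (x_i·y_{i+1} − x_{i+1}·y_i), indices taken mod 8.
Σ = (73) + (19) + (10) + (75) + (45) + (87) + (65) + (55) = 429
Signed area = Σ/2 = 214.5 (positive ⇒ counter-clockwise traversal).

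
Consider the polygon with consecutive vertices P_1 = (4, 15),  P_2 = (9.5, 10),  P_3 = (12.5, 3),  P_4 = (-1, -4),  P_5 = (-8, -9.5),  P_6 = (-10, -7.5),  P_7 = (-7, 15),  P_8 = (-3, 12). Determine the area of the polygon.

Apply the surveyor's formula: 2A = Σ (x_i·y_{i+1} − x_{i+1}·y_i), indices taken mod 8.
Σ = (-102.5) + (-96.5) + (-47) + (-22.5) + (-35) + (-202.5) + (-39) + (-93) = -638
Area = |Σ|/2 = 319.

319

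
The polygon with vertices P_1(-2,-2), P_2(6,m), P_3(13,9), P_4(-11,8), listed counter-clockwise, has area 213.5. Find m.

The doubled signed area Σ (x_i y_{i+1} − x_{i+1} y_i) is linear in m.
With m=0 it equals 307; the coefficient of m is -15 (from the two edges through P_2).
So -15·m + 307 = 2·213.5 = 427 ⇒ m = -8.

-8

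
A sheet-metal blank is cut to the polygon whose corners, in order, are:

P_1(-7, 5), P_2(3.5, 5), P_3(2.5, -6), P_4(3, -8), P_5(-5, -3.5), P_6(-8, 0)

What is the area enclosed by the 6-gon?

103.25

Cross-terms: -52.5, -33.5, -2, -50.5, -28, -40  ⇒  Σ = -206.5
Area = |Σ|/2 = 103.25.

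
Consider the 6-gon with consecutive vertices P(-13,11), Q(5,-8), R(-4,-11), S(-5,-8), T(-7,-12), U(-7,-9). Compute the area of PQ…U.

136

P→Q: (-13)(-8) − (5)(11) = 49
Q→R: (5)(-11) − (-4)(-8) = -87
R→S: (-4)(-8) − (-5)(-11) = -23
S→T: (-5)(-12) − (-7)(-8) = 4
T→U: (-7)(-9) − (-7)(-12) = -21
U→P: (-7)(11) − (-13)(-9) = -194
Σ = -272
Area = |Σ|/2 = 136.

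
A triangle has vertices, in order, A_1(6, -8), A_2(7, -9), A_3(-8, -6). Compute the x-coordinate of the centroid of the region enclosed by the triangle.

5/3

Apply the surveyor's formula. First the cross-terms c_i = x_i·y_{i+1} − x_{i+1}·y_i:
  2, -114, 100  ⇒  2A = -12, A = -6.
Then Σ (x_i + x_{i+1})·c_i = -60, so x̄ = -60 / (6·(-6)) = 5/3.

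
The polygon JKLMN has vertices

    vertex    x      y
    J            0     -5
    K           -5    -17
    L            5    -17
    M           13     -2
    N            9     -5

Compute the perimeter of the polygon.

54

|JK| = √((-5)² + (-12)²) = √169 = 13
|KL| = √((10)² + (0)²) = √100 = 10
|LM| = √((8)² + (15)²) = √289 = 17
|MN| = √((-4)² + (-3)²) = √25 = 5
|NJ| = √((-9)² + (0)²) = √81 = 9
Perimeter = 13 + 10 + 17 + 5 + 9 = 54.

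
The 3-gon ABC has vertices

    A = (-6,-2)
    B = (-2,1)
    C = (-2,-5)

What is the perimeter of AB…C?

16

|AB| = √((4)² + (3)²) = √25 = 5
|BC| = √((0)² + (-6)²) = √36 = 6
|CA| = √((-4)² + (3)²) = √25 = 5
Perimeter = 5 + 6 + 5 = 16.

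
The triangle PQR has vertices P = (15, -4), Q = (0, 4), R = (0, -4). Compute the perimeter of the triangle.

|PQ| = √((-15)² + (8)²) = √289 = 17
|QR| = √((0)² + (-8)²) = √64 = 8
|RP| = √((15)² + (0)²) = √225 = 15
Perimeter = 17 + 8 + 15 = 40.

40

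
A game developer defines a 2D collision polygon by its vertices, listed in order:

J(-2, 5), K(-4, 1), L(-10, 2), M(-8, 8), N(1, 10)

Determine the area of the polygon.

53.5

Apply Gauss's area formula: 2A = Σ (x_i·y_{i+1} − x_{i+1}·y_i), indices taken mod 5.
Σ = (18) + (2) + (-64) + (-88) + (25) = -107
Area = |Σ|/2 = 53.5.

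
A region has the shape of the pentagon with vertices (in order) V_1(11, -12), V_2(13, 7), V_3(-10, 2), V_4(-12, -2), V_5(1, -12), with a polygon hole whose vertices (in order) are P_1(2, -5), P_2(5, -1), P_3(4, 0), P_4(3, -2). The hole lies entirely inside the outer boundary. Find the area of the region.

315.5

Outer boundary:
Cross-terms: 233, 96, 44, 146, 120  ⇒  Σ = 639
Area = |Σ|/2 = 319.5.
Hole:
Σ = (23) + (4) + (-8) + (-11) = 8
Area = |Σ|/2 = 4.
Net area = 319.5 − 4 = 315.5.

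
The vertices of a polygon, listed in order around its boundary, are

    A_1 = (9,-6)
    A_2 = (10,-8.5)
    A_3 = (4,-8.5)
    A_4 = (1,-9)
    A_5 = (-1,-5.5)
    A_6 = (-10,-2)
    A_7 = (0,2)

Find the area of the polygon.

Σ = (-16.5) + (-51) + (-27.5) + (-14.5) + (-53) + (-20) + (-18) = -200.5
Area = |Σ|/2 = 100.25.

100.25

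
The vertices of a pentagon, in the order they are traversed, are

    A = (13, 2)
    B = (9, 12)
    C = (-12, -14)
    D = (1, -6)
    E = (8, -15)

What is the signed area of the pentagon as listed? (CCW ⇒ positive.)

243

Apply Gauss's area formula: 2A = Σ (x_i·y_{i+1} − x_{i+1}·y_i), indices taken mod 5.
Σ = (138) + (18) + (86) + (33) + (211) = 486
Signed area = Σ/2 = 243 (positive ⇒ counter-clockwise traversal).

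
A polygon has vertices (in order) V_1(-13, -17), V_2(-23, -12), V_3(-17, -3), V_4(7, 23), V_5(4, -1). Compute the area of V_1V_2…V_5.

460

Apply Gauss's area formula: 2A = Σ (x_i·y_{i+1} − x_{i+1}·y_i), indices taken mod 5.
Σ = (-235) + (-135) + (-370) + (-99) + (-81) = -920
Area = |Σ|/2 = 460.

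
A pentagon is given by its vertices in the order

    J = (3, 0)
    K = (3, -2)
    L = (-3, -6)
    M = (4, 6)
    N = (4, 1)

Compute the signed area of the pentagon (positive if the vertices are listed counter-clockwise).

-23.5

Apply Gauss's area formula: 2A = Σ (x_i·y_{i+1} − x_{i+1}·y_i), indices taken mod 5.
Cross-terms: -6, -24, 6, -20, -3  ⇒  Σ = -47
Signed area = Σ/2 = -23.5 (negative ⇒ clockwise traversal).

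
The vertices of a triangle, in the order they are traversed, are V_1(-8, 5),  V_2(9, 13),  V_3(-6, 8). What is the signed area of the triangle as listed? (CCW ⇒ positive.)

Apply the shoelace (surveyor's) formula: 2A = Σ (x_i·y_{i+1} − x_{i+1}·y_i), indices taken mod 3.
Σ = (-149) + (150) + (34) = 35
Signed area = Σ/2 = 17.5 (positive ⇒ counter-clockwise traversal).

17.5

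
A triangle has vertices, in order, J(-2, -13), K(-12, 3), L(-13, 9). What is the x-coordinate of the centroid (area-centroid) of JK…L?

Apply the surveyor's formula. First the cross-terms c_i = x_i·y_{i+1} − x_{i+1}·y_i:
  -162, -69, 187  ⇒  2A = -44, A = -22.
Then Σ (x_i + x_{i+1})·c_i = 1188, so x̄ = 1188 / (6·(-22)) = -9.

-9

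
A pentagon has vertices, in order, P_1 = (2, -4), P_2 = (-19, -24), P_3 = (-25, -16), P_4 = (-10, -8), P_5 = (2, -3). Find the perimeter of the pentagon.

70

|P_1P_2| = √((-21)² + (-20)²) = √841 = 29
|P_2P_3| = √((-6)² + (8)²) = √100 = 10
|P_3P_4| = √((15)² + (8)²) = √289 = 17
|P_4P_5| = √((12)² + (5)²) = √169 = 13
|P_5P_1| = √((0)² + (-1)²) = √1 = 1
Perimeter = 29 + 10 + 17 + 13 + 1 = 70.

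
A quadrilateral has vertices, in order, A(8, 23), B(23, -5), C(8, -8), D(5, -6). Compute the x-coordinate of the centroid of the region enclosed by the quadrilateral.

12

Apply the shoelace formula. First the cross-terms c_i = x_i·y_{i+1} − x_{i+1}·y_i:
  -569, -144, -8, 163  ⇒  2A = -558, A = -279.
Then Σ (x_i + x_{i+1})·c_i = -20088, so x̄ = -20088 / (6·(-279)) = 12.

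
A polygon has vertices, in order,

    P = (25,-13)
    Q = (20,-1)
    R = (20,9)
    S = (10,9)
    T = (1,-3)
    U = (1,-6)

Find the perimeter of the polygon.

76

|PQ| = √((-5)² + (12)²) = √169 = 13
|QR| = √((0)² + (10)²) = √100 = 10
|RS| = √((-10)² + (0)²) = √100 = 10
|ST| = √((-9)² + (-12)²) = √225 = 15
|TU| = √((0)² + (-3)²) = √9 = 3
|UP| = √((24)² + (-7)²) = √625 = 25
Perimeter = 13 + 10 + 10 + 15 + 3 + 25 = 76.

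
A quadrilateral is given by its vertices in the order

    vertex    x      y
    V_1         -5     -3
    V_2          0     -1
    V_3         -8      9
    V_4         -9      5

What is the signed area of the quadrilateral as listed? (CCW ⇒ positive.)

45

Apply the shoelace formula: 2A = Σ (x_i·y_{i+1} − x_{i+1}·y_i), indices taken mod 4.
Σ = (5) + (-8) + (41) + (52) = 90
Signed area = Σ/2 = 45 (positive ⇒ counter-clockwise traversal).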